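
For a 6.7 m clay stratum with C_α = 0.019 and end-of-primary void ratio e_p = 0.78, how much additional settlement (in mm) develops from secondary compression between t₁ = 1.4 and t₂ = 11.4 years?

Secondary compression: S_s = C_α·H/(1+e_p)·log₁₀(t₂/t₁)
S_s = 0.019×6.7/(1+0.78)×log₁₀(11.4/1.4)
    = 0.07152 × 0.9108 = 0.06514 m

S_s ≈ 65.1 mm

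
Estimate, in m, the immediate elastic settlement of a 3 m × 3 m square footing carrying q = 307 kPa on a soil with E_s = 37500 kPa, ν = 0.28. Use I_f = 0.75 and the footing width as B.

S_e ≈ 0.017 m

Immediate (elastic) settlement: S_e = q·B·(1−ν²)/E_s · I_f.
S_e = 307 × 3 × (1 − 0.28²) / 37500 × 0.75
    = 307 × 3 × 0.9216 / 37500 × 0.75
    = 0.01698 m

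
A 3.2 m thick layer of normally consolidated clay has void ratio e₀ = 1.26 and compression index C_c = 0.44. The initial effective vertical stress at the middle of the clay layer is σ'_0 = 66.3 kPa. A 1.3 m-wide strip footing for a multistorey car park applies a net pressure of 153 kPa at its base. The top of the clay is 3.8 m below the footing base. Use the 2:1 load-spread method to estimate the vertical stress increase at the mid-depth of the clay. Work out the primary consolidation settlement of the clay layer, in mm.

S_c ≈ 100 mm

Mid-depth of clay below the footing base: z = 3.8 + 3.2/2 = 5.4 m.
Stress increase at mid-clay by the 2:1 spreading method:
Δσ = qB/(B+z) = 153×1.3/(1.3+5.4) = 29.687 kPa
Final effective stress: σ'_f = σ'_0 + Δσ = 66.3 + 29.687 = 95.987 kPa.
Normally consolidated clay, so the full stress increment lies on the virgin compression line:
S_c = C_c·H/(1+e₀)·log₁₀(σ'_f/σ'_0) = 0.44×3.2/(1+1.26)×log₁₀(95.987/66.3)
    = 0.62301 × 0.1607 = 0.1001 m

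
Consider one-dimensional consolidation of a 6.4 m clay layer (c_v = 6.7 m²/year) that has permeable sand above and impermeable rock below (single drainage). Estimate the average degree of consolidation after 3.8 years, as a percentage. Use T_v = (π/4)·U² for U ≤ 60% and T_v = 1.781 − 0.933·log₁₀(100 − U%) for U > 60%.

Drainage path length: H_d = H = 6.4 m (single drainage).
T_v = c_v·t/H_d² = 6.7×3.8/6.4² = 0.62158.
T_v = 0.62158 corresponds to the U > 60% branch:
U = 1 − 10^((1.781 − T_v)/0.933)/100 = 0.8251

U ≈ 82.5 %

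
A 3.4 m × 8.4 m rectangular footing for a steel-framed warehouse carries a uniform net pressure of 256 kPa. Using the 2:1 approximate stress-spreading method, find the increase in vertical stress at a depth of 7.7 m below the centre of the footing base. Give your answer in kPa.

By the 2:1 method the load spreads at 1 horizontal : 2 vertical, so at depth z the loaded area has grown by z in each plan dimension:
Δσ = qBL/((B+z)(L+z)) = 256×3.4×8.4/((3.4+7.7)(8.4+7.7)) = 40.912 kPa

Δσ_z ≈ 40.9 kPa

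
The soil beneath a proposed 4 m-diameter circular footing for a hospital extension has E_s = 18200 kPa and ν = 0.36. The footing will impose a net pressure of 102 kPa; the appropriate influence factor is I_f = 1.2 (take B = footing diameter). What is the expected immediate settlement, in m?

Immediate (elastic) settlement: S_e = q·B·(1−ν²)/E_s · I_f.
S_e = 102 × 4 × (1 − 0.36²) / 18200 × 1.2
    = 102 × 4 × 0.8704 / 18200 × 1.2
    = 0.02341 m

S_e ≈ 0.0234 m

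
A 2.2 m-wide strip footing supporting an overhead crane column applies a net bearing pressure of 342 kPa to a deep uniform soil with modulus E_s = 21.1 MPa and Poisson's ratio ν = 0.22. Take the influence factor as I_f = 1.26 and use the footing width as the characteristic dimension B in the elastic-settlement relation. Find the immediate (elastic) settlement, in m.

Immediate (elastic) settlement: S_e = q·B·(1−ν²)/E_s · I_f.
E_s = 21.1 MPa = 21100 kPa.
S_e = 342 × 2.2 × (1 − 0.22²) / 21100 × 1.26
    = 342 × 2.2 × 0.9516 / 21100 × 1.26
    = 0.04276 m

S_e ≈ 0.0428 m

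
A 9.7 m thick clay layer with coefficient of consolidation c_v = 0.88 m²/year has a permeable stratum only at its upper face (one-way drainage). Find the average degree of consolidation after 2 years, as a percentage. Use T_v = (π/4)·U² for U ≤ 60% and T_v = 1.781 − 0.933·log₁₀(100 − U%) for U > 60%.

U ≈ 15.4 %

Drainage path length: H_d = H = 9.7 m (single drainage).
T_v = c_v·t/H_d² = 0.88×2/9.7² = 0.018705.
T_v = 0.018705 corresponds to the U ≤ 60% branch:
U = √(4T_v/π) = 0.1543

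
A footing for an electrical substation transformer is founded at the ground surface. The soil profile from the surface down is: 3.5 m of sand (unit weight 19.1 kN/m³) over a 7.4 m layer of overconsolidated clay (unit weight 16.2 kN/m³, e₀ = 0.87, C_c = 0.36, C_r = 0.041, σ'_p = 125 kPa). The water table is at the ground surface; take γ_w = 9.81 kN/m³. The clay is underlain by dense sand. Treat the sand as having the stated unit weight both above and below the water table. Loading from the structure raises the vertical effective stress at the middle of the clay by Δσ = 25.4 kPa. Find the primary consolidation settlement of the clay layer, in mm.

S_c ≈ 26.3 mm

Mid-depth of clay below the ground surface: z = 3.5 + 7.4/2 = 7.2 m.
Total vertical stress at mid-clay: σ_v = 19.1×3.5 + 16.2×3.7 = 126.79 kPa.
Pore pressure: u = 9.81×(7.2 − 0) = 70.632 kPa.
Initial effective stress: σ'_0 = σ_v − u = 126.79 − 70.632 = 56.158 kPa.
Final effective stress: σ'_f = 56.158 + 25.4 = 81.558 kPa.
σ'_f = 81.558 ≤ σ'_p = 125 kPa, so the clay remains overconsolidated and only the recompression index applies:
S_c = C_r·H/(1+e₀)·log₁₀(σ'_f/σ'_0) = 0.041×7.4/1.87×log₁₀(81.558/56.158)
    = 0.16225 × 0.16205 = 0.02629 m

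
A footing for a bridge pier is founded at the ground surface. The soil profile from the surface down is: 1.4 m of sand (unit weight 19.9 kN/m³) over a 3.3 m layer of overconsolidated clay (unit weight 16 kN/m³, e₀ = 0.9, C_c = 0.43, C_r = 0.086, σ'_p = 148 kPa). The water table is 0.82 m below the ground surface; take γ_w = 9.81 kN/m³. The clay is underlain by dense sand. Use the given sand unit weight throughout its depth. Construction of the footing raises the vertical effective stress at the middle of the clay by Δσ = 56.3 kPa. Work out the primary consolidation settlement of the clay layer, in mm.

Mid-depth of clay below the ground surface: z = 1.4 + 3.3/2 = 3.05 m.
Total vertical stress at mid-clay: σ_v = 19.9×1.4 + 16×1.65 = 54.26 kPa.
Pore pressure: u = 9.81×(3.05 − 0.82) = 21.876 kPa.
Initial effective stress: σ'_0 = σ_v − u = 54.26 − 21.876 = 32.384 kPa.
Final effective stress: σ'_f = 32.384 + 56.3 = 88.684 kPa.
σ'_f = 88.684 ≤ σ'_p = 148 kPa, so the clay remains overconsolidated and only the recompression index applies:
S_c = C_r·H/(1+e₀)·log₁₀(σ'_f/σ'_0) = 0.086×3.3/1.9×log₁₀(88.684/32.384)
    = 0.14936 × 0.43751 = 0.06535 m

S_c ≈ 65.3 mm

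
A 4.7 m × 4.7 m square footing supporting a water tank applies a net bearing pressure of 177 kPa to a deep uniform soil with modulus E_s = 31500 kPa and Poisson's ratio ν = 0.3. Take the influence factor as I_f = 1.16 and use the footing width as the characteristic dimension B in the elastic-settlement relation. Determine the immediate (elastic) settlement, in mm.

Immediate (elastic) settlement: S_e = q·B·(1−ν²)/E_s · I_f.
S_e = 177 × 4.7 × (1 − 0.3²) / 31500 × 1.16
    = 177 × 4.7 × 0.91 / 31500 × 1.16
    = 0.02788 m = 27.88 mm

S_e ≈ 27.9 mm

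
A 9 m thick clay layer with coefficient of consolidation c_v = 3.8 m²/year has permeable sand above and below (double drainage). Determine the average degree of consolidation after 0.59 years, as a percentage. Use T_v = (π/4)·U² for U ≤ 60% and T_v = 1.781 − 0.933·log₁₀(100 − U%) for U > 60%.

U ≈ 37.5 %

Drainage path length: H_d = H/2 = 4.5 m (double drainage).
T_v = c_v·t/H_d² = 3.8×0.59/4.5² = 0.11072.
T_v = 0.11072 corresponds to the U ≤ 60% branch:
U = √(4T_v/π) = 0.3755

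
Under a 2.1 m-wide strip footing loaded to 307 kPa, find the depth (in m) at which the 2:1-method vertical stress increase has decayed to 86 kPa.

2:1 spreading — at depth z the loaded area has grown by z in each plan dimension:
qB/(B+z) = Δσ_z ⇒ z = qB/Δσ_z − B = 307×2.1/86 − 2.1 = 5.397 m

z ≈ 5.4 m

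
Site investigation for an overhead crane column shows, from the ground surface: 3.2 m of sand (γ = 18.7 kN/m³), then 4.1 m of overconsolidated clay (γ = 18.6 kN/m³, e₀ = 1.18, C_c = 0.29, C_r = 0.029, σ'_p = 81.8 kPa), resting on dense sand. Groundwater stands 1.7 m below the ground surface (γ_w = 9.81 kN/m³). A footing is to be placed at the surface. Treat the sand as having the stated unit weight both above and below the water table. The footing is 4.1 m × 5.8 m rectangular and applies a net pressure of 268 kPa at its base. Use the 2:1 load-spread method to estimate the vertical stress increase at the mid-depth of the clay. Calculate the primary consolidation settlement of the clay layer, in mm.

Mid-depth of clay below the ground surface: z = 3.2 + 4.1/2 = 5.25 m.
Total vertical stress at mid-clay: σ_v = 18.7×3.2 + 18.6×2.05 = 97.97 kPa.
Pore pressure: u = 9.81×(5.25 − 1.7) = 34.825 kPa.
Initial effective stress: σ'_0 = σ_v − u = 97.97 − 34.825 = 63.145 kPa.
Stress increase at mid-clay by the 2:1 spreading method:
Δσ = qBL/((B+z)(L+z)) = 268×4.1×5.8/((4.1+5.25)(5.8+5.25)) = 61.684 kPa
Final effective stress: σ'_f = 63.145 + 61.684 = 124.83 kPa.
σ'_f = 124.83 > σ'_p = 81.8 kPa, so the stress path crosses the preconsolidation pressure — recompression up to σ'_p, then virgin compression beyond:
S_c = H/(1+e₀)·[C_r·log₁₀(σ'_p/σ'_0) + C_c·log₁₀(σ'_f/σ'_p)]
    = 4.1/2.18 × [0.029×log₁₀(81.8/63.145) + 0.29×log₁₀(124.83/81.8)]
    = 1.8807 × [0.00326 + 0.053234] = 0.1062 m

S_c ≈ 106 mm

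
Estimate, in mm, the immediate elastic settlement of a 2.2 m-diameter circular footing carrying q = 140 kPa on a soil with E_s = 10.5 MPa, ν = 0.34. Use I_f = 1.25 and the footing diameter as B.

S_e ≈ 32.4 mm

Immediate (elastic) settlement: S_e = q·B·(1−ν²)/E_s · I_f.
E_s = 10.5 MPa = 10500 kPa.
S_e = 140 × 2.2 × (1 − 0.34²) / 10500 × 1.25
    = 140 × 2.2 × 0.8844 / 10500 × 1.25
    = 0.03243 m = 32.43 mm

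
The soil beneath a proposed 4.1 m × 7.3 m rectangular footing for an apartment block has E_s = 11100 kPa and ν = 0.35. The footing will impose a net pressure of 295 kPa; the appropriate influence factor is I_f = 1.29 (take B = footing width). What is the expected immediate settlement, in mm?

Immediate (elastic) settlement: S_e = q·B·(1−ν²)/E_s · I_f.
S_e = 295 × 4.1 × (1 − 0.35²) / 11100 × 1.29
    = 295 × 4.1 × 0.8775 / 11100 × 1.29
    = 0.1233 m = 123.3 mm

S_e ≈ 123 mm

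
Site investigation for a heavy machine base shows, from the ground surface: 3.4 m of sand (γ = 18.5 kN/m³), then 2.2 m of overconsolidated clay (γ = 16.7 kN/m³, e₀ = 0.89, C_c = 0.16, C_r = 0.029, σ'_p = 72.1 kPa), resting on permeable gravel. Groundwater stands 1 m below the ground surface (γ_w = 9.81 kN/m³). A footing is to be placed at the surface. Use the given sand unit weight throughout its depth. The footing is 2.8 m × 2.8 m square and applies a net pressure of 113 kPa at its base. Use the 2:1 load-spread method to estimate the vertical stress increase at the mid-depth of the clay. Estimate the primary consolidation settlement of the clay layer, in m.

Mid-depth of clay below the ground surface: z = 3.4 + 2.2/2 = 4.5 m.
Total vertical stress at mid-clay: σ_v = 18.5×3.4 + 16.7×1.1 = 81.27 kPa.
Pore pressure: u = 9.81×(4.5 − 1) = 34.335 kPa.
Initial effective stress: σ'_0 = σ_v − u = 81.27 − 34.335 = 46.935 kPa.
Stress increase at mid-clay by the 2:1 spreading method:
Δσ = qBL/((B+z)(L+z)) = 113×2.8×2.8/((2.8+4.5)(2.8+4.5)) = 16.625 kPa
Final effective stress: σ'_f = 46.935 + 16.625 = 63.56 kPa.
σ'_f = 63.56 ≤ σ'_p = 72.1 kPa, so the clay remains overconsolidated and only the recompression index applies:
S_c = C_r·H/(1+e₀)·log₁₀(σ'_f/σ'_0) = 0.029×2.2/1.89×log₁₀(63.56/46.935)
    = 0.033756 × 0.13169 = 0.004445 m

S_c ≈ 0.00445 m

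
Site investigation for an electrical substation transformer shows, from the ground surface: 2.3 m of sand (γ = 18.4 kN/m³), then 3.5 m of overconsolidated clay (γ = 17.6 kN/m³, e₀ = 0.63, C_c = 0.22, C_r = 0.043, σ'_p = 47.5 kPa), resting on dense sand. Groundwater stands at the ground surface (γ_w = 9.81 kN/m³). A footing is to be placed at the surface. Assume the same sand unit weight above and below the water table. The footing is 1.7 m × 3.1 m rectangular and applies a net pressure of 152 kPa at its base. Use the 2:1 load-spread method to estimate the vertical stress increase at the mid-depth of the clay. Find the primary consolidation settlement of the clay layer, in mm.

S_c ≈ 36.1 mm

Mid-depth of clay below the ground surface: z = 2.3 + 3.5/2 = 4.05 m.
Total vertical stress at mid-clay: σ_v = 18.4×2.3 + 17.6×1.75 = 73.12 kPa.
Pore pressure: u = 9.81×(4.05 − 0) = 39.73 kPa.
Initial effective stress: σ'_0 = σ_v − u = 73.12 − 39.73 = 33.39 kPa.
Stress increase at mid-clay by the 2:1 spreading method:
Δσ = qBL/((B+z)(L+z)) = 152×1.7×3.1/((1.7+4.05)(3.1+4.05)) = 19.484 kPa
Final effective stress: σ'_f = 33.39 + 19.484 = 52.874 kPa.
σ'_f = 52.874 > σ'_p = 47.5 kPa, so the stress path crosses the preconsolidation pressure — recompression up to σ'_p, then virgin compression beyond:
S_c = H/(1+e₀)·[C_r·log₁₀(σ'_p/σ'_0) + C_c·log₁₀(σ'_f/σ'_p)]
    = 3.5/1.63 × [0.043×log₁₀(47.5/33.39) + 0.22×log₁₀(52.874/47.5)]
    = 2.1472 × [0.0065823 + 0.010241] = 0.03612 m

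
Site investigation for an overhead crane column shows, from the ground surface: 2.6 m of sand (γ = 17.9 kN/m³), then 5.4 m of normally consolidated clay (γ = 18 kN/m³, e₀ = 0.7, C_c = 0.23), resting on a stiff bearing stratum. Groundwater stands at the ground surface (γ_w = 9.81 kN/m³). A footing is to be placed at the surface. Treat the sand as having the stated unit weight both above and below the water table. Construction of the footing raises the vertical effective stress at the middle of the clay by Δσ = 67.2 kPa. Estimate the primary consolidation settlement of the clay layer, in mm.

S_c ≈ 298 mm

Mid-depth of clay below the ground surface: z = 2.6 + 5.4/2 = 5.3 m.
Total vertical stress at mid-clay: σ_v = 17.9×2.6 + 18×2.7 = 95.14 kPa.
Pore pressure: u = 9.81×(5.3 − 0) = 51.993 kPa.
Initial effective stress: σ'_0 = σ_v − u = 95.14 − 51.993 = 43.147 kPa.
Final effective stress: σ'_f = σ'_0 + Δσ = 43.147 + 67.2 = 110.35 kPa.
Normally consolidated clay, so the full stress increment lies on the virgin compression line:
S_c = C_c·H/(1+e₀)·log₁₀(σ'_f/σ'_0) = 0.23×5.4/(1+0.7)×log₁₀(110.35/43.147)
    = 0.73059 × 0.40782 = 0.2979 m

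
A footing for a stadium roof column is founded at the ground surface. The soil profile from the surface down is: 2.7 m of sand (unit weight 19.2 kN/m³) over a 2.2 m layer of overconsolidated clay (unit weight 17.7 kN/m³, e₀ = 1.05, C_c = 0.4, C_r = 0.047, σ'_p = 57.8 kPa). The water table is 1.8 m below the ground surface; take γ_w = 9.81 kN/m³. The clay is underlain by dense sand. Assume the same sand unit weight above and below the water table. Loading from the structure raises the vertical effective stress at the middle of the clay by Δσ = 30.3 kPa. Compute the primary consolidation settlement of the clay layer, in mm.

Mid-depth of clay below the ground surface: z = 2.7 + 2.2/2 = 3.8 m.
Total vertical stress at mid-clay: σ_v = 19.2×2.7 + 17.7×1.1 = 71.31 kPa.
Pore pressure: u = 9.81×(3.8 − 1.8) = 19.62 kPa.
Initial effective stress: σ'_0 = σ_v − u = 71.31 − 19.62 = 51.69 kPa.
Final effective stress: σ'_f = 51.69 + 30.3 = 81.99 kPa.
σ'_f = 81.99 > σ'_p = 57.8 kPa, so the stress path crosses the preconsolidation pressure — recompression up to σ'_p, then virgin compression beyond:
S_c = H/(1+e₀)·[C_r·log₁₀(σ'_p/σ'_0) + C_c·log₁₀(σ'_f/σ'_p)]
    = 2.2/2.05 × [0.047×log₁₀(57.8/51.69) + 0.4×log₁₀(81.99/57.8)]
    = 1.0732 × [0.0022805 + 0.060733] = 0.06763 m

S_c ≈ 67.6 mm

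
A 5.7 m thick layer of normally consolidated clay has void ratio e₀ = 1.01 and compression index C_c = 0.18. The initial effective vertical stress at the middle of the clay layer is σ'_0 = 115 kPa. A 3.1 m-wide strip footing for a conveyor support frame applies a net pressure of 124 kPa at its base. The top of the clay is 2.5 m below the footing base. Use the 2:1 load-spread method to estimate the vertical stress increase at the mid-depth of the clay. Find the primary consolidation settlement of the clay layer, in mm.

Mid-depth of clay below the footing base: z = 2.5 + 5.7/2 = 5.35 m.
Stress increase at mid-clay by the 2:1 spreading method:
Δσ = qB/(B+z) = 124×3.1/(3.1+5.35) = 45.491 kPa
Final effective stress: σ'_f = σ'_0 + Δσ = 115 + 45.491 = 160.49 kPa.
Normally consolidated clay, so the full stress increment lies on the virgin compression line:
S_c = C_c·H/(1+e₀)·log₁₀(σ'_f/σ'_0) = 0.18×5.7/(1+1.01)×log₁₀(160.49/115)
    = 0.51045 × 0.14475 = 0.07389 m

S_c ≈ 73.9 mm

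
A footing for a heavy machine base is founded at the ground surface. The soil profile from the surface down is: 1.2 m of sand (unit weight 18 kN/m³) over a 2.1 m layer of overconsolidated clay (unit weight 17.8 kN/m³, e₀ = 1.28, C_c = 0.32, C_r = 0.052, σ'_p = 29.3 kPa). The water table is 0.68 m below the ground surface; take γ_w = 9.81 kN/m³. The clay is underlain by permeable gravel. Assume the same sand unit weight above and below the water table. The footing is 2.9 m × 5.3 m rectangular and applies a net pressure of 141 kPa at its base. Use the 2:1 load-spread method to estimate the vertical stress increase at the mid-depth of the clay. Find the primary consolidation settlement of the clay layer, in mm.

S_c ≈ 133 mm

Mid-depth of clay below the ground surface: z = 1.2 + 2.1/2 = 2.25 m.
Total vertical stress at mid-clay: σ_v = 18×1.2 + 17.8×1.05 = 40.29 kPa.
Pore pressure: u = 9.81×(2.25 − 0.68) = 15.402 kPa.
Initial effective stress: σ'_0 = σ_v − u = 40.29 − 15.402 = 24.888 kPa.
Stress increase at mid-clay by the 2:1 spreading method:
Δσ = qBL/((B+z)(L+z)) = 141×2.9×5.3/((2.9+2.25)(5.3+2.25)) = 55.736 kPa
Final effective stress: σ'_f = 24.888 + 55.736 = 80.624 kPa.
σ'_f = 80.624 > σ'_p = 29.3 kPa, so the stress path crosses the preconsolidation pressure — recompression up to σ'_p, then virgin compression beyond:
S_c = H/(1+e₀)·[C_r·log₁₀(σ'_p/σ'_0) + C_c·log₁₀(σ'_f/σ'_p)]
    = 2.1/2.28 × [0.052×log₁₀(29.3/24.888) + 0.32×log₁₀(80.624/29.3)]
    = 0.92105 × [0.0036856 + 0.14067] = 0.133 m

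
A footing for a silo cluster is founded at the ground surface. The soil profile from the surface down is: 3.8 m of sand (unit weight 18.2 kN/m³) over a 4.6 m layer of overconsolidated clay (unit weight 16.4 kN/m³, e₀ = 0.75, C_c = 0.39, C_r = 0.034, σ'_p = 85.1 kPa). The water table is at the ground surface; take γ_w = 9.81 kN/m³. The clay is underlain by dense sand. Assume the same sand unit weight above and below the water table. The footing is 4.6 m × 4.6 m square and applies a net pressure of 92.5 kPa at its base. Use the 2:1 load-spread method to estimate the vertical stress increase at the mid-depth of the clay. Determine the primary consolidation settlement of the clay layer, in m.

Mid-depth of clay below the ground surface: z = 3.8 + 4.6/2 = 6.1 m.
Total vertical stress at mid-clay: σ_v = 18.2×3.8 + 16.4×2.3 = 106.88 kPa.
Pore pressure: u = 9.81×(6.1 − 0) = 59.841 kPa.
Initial effective stress: σ'_0 = σ_v − u = 106.88 − 59.841 = 47.039 kPa.
Stress increase at mid-clay by the 2:1 spreading method:
Δσ = qBL/((B+z)(L+z)) = 92.5×4.6×4.6/((4.6+6.1)(4.6+6.1)) = 17.096 kPa
Final effective stress: σ'_f = 47.039 + 17.096 = 64.135 kPa.
σ'_f = 64.135 ≤ σ'_p = 85.1 kPa, so the clay remains overconsolidated and only the recompression index applies:
S_c = C_r·H/(1+e₀)·log₁₀(σ'_f/σ'_0) = 0.034×4.6/1.75×log₁₀(64.135/47.039)
    = 0.089372 × 0.13464 = 0.01203 m

S_c ≈ 0.012 m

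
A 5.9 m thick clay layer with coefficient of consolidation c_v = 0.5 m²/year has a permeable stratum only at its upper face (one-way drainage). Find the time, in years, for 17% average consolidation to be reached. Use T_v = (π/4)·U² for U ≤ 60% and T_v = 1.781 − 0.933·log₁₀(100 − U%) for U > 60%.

Drainage path length: H_d = H = 5.9 m (single drainage).
U ≤ 60%: T_v = (π/4)·U² = (π/4)×0.17² = 0.022698.
t = T_v·H_d²/c_v = 0.022698×5.9²/0.5 = 1.58 years.

t ≈ 1.58 years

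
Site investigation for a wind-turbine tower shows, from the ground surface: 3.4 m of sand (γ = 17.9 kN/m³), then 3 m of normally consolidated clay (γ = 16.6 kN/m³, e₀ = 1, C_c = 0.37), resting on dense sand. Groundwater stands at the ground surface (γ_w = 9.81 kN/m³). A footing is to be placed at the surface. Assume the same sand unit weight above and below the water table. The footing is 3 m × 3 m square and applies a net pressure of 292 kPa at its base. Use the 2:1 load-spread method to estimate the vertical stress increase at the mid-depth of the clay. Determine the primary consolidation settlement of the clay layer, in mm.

S_c ≈ 181 mm

Mid-depth of clay below the ground surface: z = 3.4 + 3/2 = 4.9 m.
Total vertical stress at mid-clay: σ_v = 17.9×3.4 + 16.6×1.5 = 85.76 kPa.
Pore pressure: u = 9.81×(4.9 − 0) = 48.069 kPa.
Initial effective stress: σ'_0 = σ_v − u = 85.76 − 48.069 = 37.691 kPa.
Stress increase at mid-clay by the 2:1 spreading method:
Δσ = qBL/((B+z)(L+z)) = 292×3×3/((3+4.9)(3+4.9)) = 42.109 kPa
Final effective stress: σ'_f = σ'_0 + Δσ = 37.691 + 42.109 = 79.8 kPa.
Normally consolidated clay, so the full stress increment lies on the virgin compression line:
S_c = C_c·H/(1+e₀)·log₁₀(σ'_f/σ'_0) = 0.37×3/(1+1)×log₁₀(79.8/37.691)
    = 0.555 × 0.32577 = 0.1808 m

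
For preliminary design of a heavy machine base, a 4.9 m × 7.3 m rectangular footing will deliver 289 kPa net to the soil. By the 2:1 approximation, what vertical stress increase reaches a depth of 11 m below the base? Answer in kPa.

Δσ_z ≈ 35.5 kPa

By the 2:1 method the load spreads at 1 horizontal : 2 vertical, so at depth z the loaded area has grown by z in each plan dimension:
Δσ = qBL/((B+z)(L+z)) = 289×4.9×7.3/((4.9+11)(7.3+11)) = 35.528 kPa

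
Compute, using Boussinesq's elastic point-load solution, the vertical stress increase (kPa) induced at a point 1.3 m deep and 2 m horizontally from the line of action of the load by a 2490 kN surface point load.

Boussinesq vertical stress below a point load on an elastic half-space:
Δσ_z = 3P/(2πz²) · [1 + (r/z)²]^(−5/2)
r/z = 2/1.3 = 1.5385; [1+(r/z)²]^(−5/2) = 0.048077.
Δσ_z = 3×2490/(2π×1.3²) × 0.048077 = 703.48 × 0.048077 = 33.82 kPa

Δσ_z ≈ 33.8 kPa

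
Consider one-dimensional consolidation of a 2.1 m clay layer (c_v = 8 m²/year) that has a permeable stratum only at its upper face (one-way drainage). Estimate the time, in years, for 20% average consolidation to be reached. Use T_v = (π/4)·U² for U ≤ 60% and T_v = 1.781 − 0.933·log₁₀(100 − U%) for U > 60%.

Drainage path length: H_d = H = 2.1 m (single drainage).
U ≤ 60%: T_v = (π/4)·U² = (π/4)×0.2² = 0.031416.
t = T_v·H_d²/c_v = 0.031416×2.1²/8 = 0.01732 years.

t ≈ 0.0173 years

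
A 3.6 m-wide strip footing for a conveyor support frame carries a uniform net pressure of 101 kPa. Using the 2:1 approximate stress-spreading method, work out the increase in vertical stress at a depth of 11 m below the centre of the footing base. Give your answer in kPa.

By the 2:1 method the load spreads at 1 horizontal : 2 vertical, so at depth z the loaded area has grown by z in each plan dimension:
Δσ = qB/(B+z) = 101×3.6/(3.6+11) = 24.904 kPa

Δσ_z ≈ 24.9 kPa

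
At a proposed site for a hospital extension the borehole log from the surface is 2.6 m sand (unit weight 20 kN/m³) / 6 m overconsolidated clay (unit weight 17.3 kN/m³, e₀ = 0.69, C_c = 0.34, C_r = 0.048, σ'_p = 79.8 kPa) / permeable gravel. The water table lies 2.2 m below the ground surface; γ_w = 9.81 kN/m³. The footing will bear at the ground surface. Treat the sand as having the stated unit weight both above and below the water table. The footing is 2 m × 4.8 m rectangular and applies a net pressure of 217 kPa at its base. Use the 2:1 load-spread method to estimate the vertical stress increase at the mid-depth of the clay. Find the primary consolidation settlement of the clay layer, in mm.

S_c ≈ 111 mm

Mid-depth of clay below the ground surface: z = 2.6 + 6/2 = 5.6 m.
Total vertical stress at mid-clay: σ_v = 20×2.6 + 17.3×3 = 103.9 kPa.
Pore pressure: u = 9.81×(5.6 − 2.2) = 33.354 kPa.
Initial effective stress: σ'_0 = σ_v − u = 103.9 − 33.354 = 70.546 kPa.
Stress increase at mid-clay by the 2:1 spreading method:
Δσ = qBL/((B+z)(L+z)) = 217×2×4.8/((2+5.6)(4.8+5.6)) = 26.356 kPa
Final effective stress: σ'_f = 70.546 + 26.356 = 96.902 kPa.
σ'_f = 96.902 > σ'_p = 79.8 kPa, so the stress path crosses the preconsolidation pressure — recompression up to σ'_p, then virgin compression beyond:
S_c = H/(1+e₀)·[C_r·log₁₀(σ'_p/σ'_0) + C_c·log₁₀(σ'_f/σ'_p)]
    = 6/1.69 × [0.048×log₁₀(79.8/70.546) + 0.34×log₁₀(96.902/79.8)]
    = 3.5503 × [0.0025695 + 0.028672] = 0.1109 m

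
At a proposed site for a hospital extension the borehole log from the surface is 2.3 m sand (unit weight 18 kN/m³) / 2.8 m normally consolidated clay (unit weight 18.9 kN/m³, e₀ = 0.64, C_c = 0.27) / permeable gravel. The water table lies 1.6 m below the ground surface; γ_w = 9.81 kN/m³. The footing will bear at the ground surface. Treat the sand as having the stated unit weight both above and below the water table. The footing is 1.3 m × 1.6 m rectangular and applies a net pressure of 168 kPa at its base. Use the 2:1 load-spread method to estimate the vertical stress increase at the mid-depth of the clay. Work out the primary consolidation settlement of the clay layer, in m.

S_c ≈ 0.0493 m

Mid-depth of clay below the ground surface: z = 2.3 + 2.8/2 = 3.7 m.
Total vertical stress at mid-clay: σ_v = 18×2.3 + 18.9×1.4 = 67.86 kPa.
Pore pressure: u = 9.81×(3.7 − 1.6) = 20.601 kPa.
Initial effective stress: σ'_0 = σ_v − u = 67.86 − 20.601 = 47.259 kPa.
Stress increase at mid-clay by the 2:1 spreading method:
Δσ = qBL/((B+z)(L+z)) = 168×1.3×1.6/((1.3+3.7)(1.6+3.7)) = 13.186 kPa
Final effective stress: σ'_f = σ'_0 + Δσ = 47.259 + 13.186 = 60.445 kPa.
Normally consolidated clay, so the full stress increment lies on the virgin compression line:
S_c = C_c·H/(1+e₀)·log₁₀(σ'_f/σ'_0) = 0.27×2.8/(1+0.64)×log₁₀(60.445/47.259)
    = 0.46098 × 0.10688 = 0.04927 m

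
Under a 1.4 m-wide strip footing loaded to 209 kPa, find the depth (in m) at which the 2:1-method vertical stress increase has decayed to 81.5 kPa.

z ≈ 2.19 m

2:1 spreading — at depth z the loaded area has grown by z in each plan dimension:
qB/(B+z) = Δσ_z ⇒ z = qB/Δσ_z − B = 209×1.4/81.5 − 1.4 = 2.19 m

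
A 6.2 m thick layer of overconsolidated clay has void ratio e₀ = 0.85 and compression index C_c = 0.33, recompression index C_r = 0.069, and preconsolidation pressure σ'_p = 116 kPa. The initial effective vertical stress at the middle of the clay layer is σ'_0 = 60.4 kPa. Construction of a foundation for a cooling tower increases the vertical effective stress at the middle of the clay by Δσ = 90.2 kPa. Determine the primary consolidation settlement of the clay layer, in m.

Final effective stress: σ'_f = 60.4 + 90.2 = 150.6 kPa.
σ'_f = 150.6 > σ'_p = 116 kPa, so the stress path crosses the preconsolidation pressure — recompression up to σ'_p, then virgin compression beyond:
S_c = H/(1+e₀)·[C_r·log₁₀(σ'_p/σ'_0) + C_c·log₁₀(σ'_f/σ'_p)]
    = 6.2/1.85 × [0.069×log₁₀(116/60.4) + 0.33×log₁₀(150.6/116)]
    = 3.3514 × [0.019556 + 0.037411] = 0.1909 m

S_c ≈ 0.191 m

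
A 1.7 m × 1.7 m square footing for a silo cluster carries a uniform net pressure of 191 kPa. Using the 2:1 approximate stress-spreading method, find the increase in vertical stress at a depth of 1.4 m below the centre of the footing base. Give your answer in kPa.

By the 2:1 method the load spreads at 1 horizontal : 2 vertical, so at depth z the loaded area has grown by z in each plan dimension:
Δσ = qBL/((B+z)(L+z)) = 191×1.7×1.7/((1.7+1.4)(1.7+1.4)) = 57.439 kPa

Δσ_z ≈ 57.4 kPa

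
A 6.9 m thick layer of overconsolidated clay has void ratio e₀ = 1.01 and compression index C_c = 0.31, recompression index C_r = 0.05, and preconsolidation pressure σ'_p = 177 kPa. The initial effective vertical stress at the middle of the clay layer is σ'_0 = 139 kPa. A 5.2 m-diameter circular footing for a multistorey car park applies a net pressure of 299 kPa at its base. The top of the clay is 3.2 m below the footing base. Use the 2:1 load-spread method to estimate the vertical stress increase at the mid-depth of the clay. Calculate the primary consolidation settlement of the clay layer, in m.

S_c ≈ 0.0665 m

Mid-depth of clay below the footing base: z = 3.2 + 6.9/2 = 6.65 m.
Stress increase at mid-clay by the 2:1 spreading method:
Δσ ≈ qD²/(D+z)² = 299×5.2²/(5.2+6.65)² = 57.576 kPa
Final effective stress: σ'_f = 139 + 57.576 = 196.58 kPa.
σ'_f = 196.58 > σ'_p = 177 kPa, so the stress path crosses the preconsolidation pressure — recompression up to σ'_p, then virgin compression beyond:
S_c = H/(1+e₀)·[C_r·log₁₀(σ'_p/σ'_0) + C_c·log₁₀(σ'_f/σ'_p)]
    = 6.9/2.01 × [0.05×log₁₀(177/139) + 0.31×log₁₀(196.58/177)]
    = 3.4328 × [0.0052479 + 0.014125] = 0.0665 m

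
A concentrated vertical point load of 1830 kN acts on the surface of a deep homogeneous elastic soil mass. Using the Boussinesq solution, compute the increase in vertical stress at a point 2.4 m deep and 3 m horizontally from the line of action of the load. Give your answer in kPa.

Boussinesq vertical stress below a point load on an elastic half-space:
Δσ_z = 3P/(2πz²) · [1 + (r/z)²]^(−5/2)
r/z = 3/2.4 = 1.25; [1+(r/z)²]^(−5/2) = 0.095135.
Δσ_z = 3×1830/(2π×2.4²) × 0.095135 = 151.69 × 0.095135 = 14.43 kPa

Δσ_z ≈ 14.4 kPa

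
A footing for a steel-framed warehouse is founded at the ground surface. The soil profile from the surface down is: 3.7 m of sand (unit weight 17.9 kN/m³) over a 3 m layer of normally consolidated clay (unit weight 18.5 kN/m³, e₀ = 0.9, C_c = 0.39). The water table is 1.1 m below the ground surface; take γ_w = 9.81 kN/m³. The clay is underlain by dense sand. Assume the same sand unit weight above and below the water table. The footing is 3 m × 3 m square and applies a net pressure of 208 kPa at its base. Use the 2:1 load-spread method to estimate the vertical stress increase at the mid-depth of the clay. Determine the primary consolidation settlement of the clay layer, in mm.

Mid-depth of clay below the ground surface: z = 3.7 + 3/2 = 5.2 m.
Total vertical stress at mid-clay: σ_v = 17.9×3.7 + 18.5×1.5 = 93.98 kPa.
Pore pressure: u = 9.81×(5.2 − 1.1) = 40.221 kPa.
Initial effective stress: σ'_0 = σ_v − u = 93.98 − 40.221 = 53.759 kPa.
Stress increase at mid-clay by the 2:1 spreading method:
Δσ = qBL/((B+z)(L+z)) = 208×3×3/((3+5.2)(3+5.2)) = 27.841 kPa
Final effective stress: σ'_f = σ'_0 + Δσ = 53.759 + 27.841 = 81.6 kPa.
Normally consolidated clay, so the full stress increment lies on the virgin compression line:
S_c = C_c·H/(1+e₀)·log₁₀(σ'_f/σ'_0) = 0.39×3/(1+0.9)×log₁₀(81.6/53.759)
    = 0.61579 × 0.18124 = 0.1116 m

S_c ≈ 112 mm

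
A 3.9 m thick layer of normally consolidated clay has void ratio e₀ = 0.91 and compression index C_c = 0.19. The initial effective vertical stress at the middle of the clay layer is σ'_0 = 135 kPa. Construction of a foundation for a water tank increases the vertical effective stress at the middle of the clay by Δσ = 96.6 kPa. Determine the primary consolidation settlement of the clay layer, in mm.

Final effective stress: σ'_f = σ'_0 + Δσ = 135 + 96.6 = 231.6 kPa.
Normally consolidated clay, so the full stress increment lies on the virgin compression line:
S_c = C_c·H/(1+e₀)·log₁₀(σ'_f/σ'_0) = 0.19×3.9/(1+0.91)×log₁₀(231.6/135)
    = 0.38796 × 0.2344 = 0.09094 m

S_c ≈ 90.9 mm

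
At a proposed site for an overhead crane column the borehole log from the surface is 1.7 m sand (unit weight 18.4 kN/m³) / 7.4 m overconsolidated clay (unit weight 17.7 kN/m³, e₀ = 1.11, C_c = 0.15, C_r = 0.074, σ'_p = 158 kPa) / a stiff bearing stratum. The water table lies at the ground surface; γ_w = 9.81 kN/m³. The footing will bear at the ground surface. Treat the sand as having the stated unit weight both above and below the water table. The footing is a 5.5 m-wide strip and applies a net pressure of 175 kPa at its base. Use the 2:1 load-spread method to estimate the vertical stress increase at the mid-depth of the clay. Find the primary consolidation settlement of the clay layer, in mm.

S_c ≈ 124 mm

Mid-depth of clay below the ground surface: z = 1.7 + 7.4/2 = 5.4 m.
Total vertical stress at mid-clay: σ_v = 18.4×1.7 + 17.7×3.7 = 96.77 kPa.
Pore pressure: u = 9.81×(5.4 − 0) = 52.974 kPa.
Initial effective stress: σ'_0 = σ_v − u = 96.77 − 52.974 = 43.796 kPa.
Stress increase at mid-clay by the 2:1 spreading method:
Δσ = qB/(B+z) = 175×5.5/(5.5+5.4) = 88.303 kPa
Final effective stress: σ'_f = 43.796 + 88.303 = 132.1 kPa.
σ'_f = 132.1 ≤ σ'_p = 158 kPa, so the clay remains overconsolidated and only the recompression index applies:
S_c = C_r·H/(1+e₀)·log₁₀(σ'_f/σ'_0) = 0.074×7.4/2.11×log₁₀(132.1/43.796)
    = 0.25953 × 0.47947 = 0.1244 m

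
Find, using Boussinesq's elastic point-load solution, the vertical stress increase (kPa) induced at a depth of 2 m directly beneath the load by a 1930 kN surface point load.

Δσ_z ≈ 230 kPa

Boussinesq vertical stress below a point load on an elastic half-space:
Δσ_z = 3P/(2πz²) · [1 + (r/z)²]^(−5/2)
r/z = 0/2 = 0; [1+(r/z)²]^(−5/2) = 1.
Δσ_z = 3×1930/(2π×2²) × 1 = 230.38 × 1 = 230.4 kPa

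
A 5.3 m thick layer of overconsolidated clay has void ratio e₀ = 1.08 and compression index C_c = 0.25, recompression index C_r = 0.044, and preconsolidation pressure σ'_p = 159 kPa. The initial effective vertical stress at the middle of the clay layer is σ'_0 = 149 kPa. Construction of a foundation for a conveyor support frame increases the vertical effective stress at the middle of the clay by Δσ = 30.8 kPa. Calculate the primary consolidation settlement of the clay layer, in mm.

Final effective stress: σ'_f = 149 + 30.8 = 179.8 kPa.
σ'_f = 179.8 > σ'_p = 159 kPa, so the stress path crosses the preconsolidation pressure — recompression up to σ'_p, then virgin compression beyond:
S_c = H/(1+e₀)·[C_r·log₁₀(σ'_p/σ'_0) + C_c·log₁₀(σ'_f/σ'_p)]
    = 5.3/2.08 × [0.044×log₁₀(159/149) + 0.25×log₁₀(179.8/159)]
    = 2.5481 × [0.0012413 + 0.013348] = 0.03717 m

S_c ≈ 37.2 mm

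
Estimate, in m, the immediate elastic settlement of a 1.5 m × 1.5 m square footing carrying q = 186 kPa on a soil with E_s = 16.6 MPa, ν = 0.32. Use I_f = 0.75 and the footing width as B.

S_e ≈ 0.0113 m

Immediate (elastic) settlement: S_e = q·B·(1−ν²)/E_s · I_f.
E_s = 16.6 MPa = 16600 kPa.
S_e = 186 × 1.5 × (1 − 0.32²) / 16600 × 0.75
    = 186 × 1.5 × 0.8976 / 16600 × 0.75
    = 0.01131 m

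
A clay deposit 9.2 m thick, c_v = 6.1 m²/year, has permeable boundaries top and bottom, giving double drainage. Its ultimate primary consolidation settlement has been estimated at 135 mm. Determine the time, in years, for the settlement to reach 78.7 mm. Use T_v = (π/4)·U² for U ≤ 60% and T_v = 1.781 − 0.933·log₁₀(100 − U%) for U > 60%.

t ≈ 0.926 years

Drainage path length: H_d = H/2 = 4.6 m (double drainage).
U = S(t)/S_ult = 78.7/135 = 0.583.
U ≤ 60%: T_v = (π/4)·U² = (π/4)×0.58296² = 0.26691.
t = T_v·H_d²/c_v = 0.26691×4.6²/6.1 = 0.9259 years.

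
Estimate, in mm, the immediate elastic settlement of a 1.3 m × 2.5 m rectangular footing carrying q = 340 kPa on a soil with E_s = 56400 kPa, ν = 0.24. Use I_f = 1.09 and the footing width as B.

S_e ≈ 8.05 mm

Immediate (elastic) settlement: S_e = q·B·(1−ν²)/E_s · I_f.
S_e = 340 × 1.3 × (1 − 0.24²) / 56400 × 1.09
    = 340 × 1.3 × 0.9424 / 56400 × 1.09
    = 0.00805 m = 8.05 mm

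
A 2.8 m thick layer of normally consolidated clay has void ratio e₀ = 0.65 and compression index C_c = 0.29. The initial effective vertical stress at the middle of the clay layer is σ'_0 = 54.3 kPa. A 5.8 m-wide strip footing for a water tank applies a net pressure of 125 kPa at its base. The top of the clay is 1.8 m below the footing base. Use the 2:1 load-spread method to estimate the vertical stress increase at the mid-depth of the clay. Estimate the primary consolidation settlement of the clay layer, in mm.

S_c ≈ 194 mm

Mid-depth of clay below the footing base: z = 1.8 + 2.8/2 = 3.2 m.
Stress increase at mid-clay by the 2:1 spreading method:
Δσ = qB/(B+z) = 125×5.8/(5.8+3.2) = 80.556 kPa
Final effective stress: σ'_f = σ'_0 + Δσ = 54.3 + 80.556 = 134.86 kPa.
Normally consolidated clay, so the full stress increment lies on the virgin compression line:
S_c = C_c·H/(1+e₀)·log₁₀(σ'_f/σ'_0) = 0.29×2.8/(1+0.65)×log₁₀(134.86/54.3)
    = 0.49212 × 0.39508 = 0.1944 m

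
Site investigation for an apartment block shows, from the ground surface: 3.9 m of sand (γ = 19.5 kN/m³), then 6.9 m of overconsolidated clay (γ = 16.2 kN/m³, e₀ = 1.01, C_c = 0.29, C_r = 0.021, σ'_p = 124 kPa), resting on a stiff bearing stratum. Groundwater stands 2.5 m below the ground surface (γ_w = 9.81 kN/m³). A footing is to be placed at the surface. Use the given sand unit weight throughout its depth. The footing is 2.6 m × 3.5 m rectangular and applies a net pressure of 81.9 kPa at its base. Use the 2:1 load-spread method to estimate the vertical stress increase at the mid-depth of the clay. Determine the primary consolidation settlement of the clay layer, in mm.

Mid-depth of clay below the ground surface: z = 3.9 + 6.9/2 = 7.35 m.
Total vertical stress at mid-clay: σ_v = 19.5×3.9 + 16.2×3.45 = 131.94 kPa.
Pore pressure: u = 9.81×(7.35 − 2.5) = 47.578 kPa.
Initial effective stress: σ'_0 = σ_v − u = 131.94 − 47.578 = 84.362 kPa.
Stress increase at mid-clay by the 2:1 spreading method:
Δσ = qBL/((B+z)(L+z)) = 81.9×2.6×3.5/((2.6+7.35)(3.5+7.35)) = 6.9036 kPa
Final effective stress: σ'_f = 84.362 + 6.9036 = 91.266 kPa.
σ'_f = 91.266 ≤ σ'_p = 124 kPa, so the clay remains overconsolidated and only the recompression index applies:
S_c = C_r·H/(1+e₀)·log₁₀(σ'_f/σ'_0) = 0.021×6.9/2.01×log₁₀(91.266/84.362)
    = 0.072089 × 0.034162 = 0.002463 m

S_c ≈ 2.46 mm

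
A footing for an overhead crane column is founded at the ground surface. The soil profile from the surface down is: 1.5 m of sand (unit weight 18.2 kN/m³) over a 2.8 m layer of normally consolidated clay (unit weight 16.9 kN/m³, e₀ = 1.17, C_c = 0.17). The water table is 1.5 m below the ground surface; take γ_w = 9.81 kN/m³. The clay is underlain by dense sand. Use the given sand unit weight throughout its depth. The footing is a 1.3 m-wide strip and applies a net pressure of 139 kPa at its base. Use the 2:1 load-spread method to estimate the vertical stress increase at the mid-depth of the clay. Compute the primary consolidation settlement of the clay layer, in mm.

S_c ≈ 73.2 mm

Mid-depth of clay below the ground surface: z = 1.5 + 2.8/2 = 2.9 m.
Total vertical stress at mid-clay: σ_v = 18.2×1.5 + 16.9×1.4 = 50.96 kPa.
Pore pressure: u = 9.81×(2.9 − 1.5) = 13.734 kPa.
Initial effective stress: σ'_0 = σ_v − u = 50.96 − 13.734 = 37.226 kPa.
Stress increase at mid-clay by the 2:1 spreading method:
Δσ = qB/(B+z) = 139×1.3/(1.3+2.9) = 43.024 kPa
Final effective stress: σ'_f = σ'_0 + Δσ = 37.226 + 43.024 = 80.25 kPa.
Normally consolidated clay, so the full stress increment lies on the virgin compression line:
S_c = C_c·H/(1+e₀)·log₁₀(σ'_f/σ'_0) = 0.17×2.8/(1+1.17)×log₁₀(80.25/37.226)
    = 0.21935 × 0.3336 = 0.07318 m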